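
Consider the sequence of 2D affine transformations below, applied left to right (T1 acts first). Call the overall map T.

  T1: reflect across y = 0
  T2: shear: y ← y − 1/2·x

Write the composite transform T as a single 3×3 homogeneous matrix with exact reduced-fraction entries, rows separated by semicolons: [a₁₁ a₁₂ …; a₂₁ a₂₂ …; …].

T1 = [1 0 0; 0 -1 0; 0 0 1]
T2·T1 = [1 0 0; -1/2 -1 0; 0 0 1]

T = [1 0 0; -1/2 -1 0; 0 0 1]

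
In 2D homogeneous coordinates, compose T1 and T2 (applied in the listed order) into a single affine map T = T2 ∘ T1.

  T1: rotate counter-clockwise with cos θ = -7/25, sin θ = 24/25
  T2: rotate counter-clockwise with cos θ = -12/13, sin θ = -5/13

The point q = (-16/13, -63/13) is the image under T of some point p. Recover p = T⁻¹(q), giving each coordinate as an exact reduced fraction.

p = (3, -4)

T1 = [-7/25 -24/25 0; 24/25 -7/25 0; 0 0 1]
T2·T1 = [204/325 253/325 0; -253/325 204/325 0; 0 0 1]
det M = 1; M⁻¹ = [204/325 -253/325 0; 253/325 204/325 0; 0 0 1]
M⁻¹ · (-16/13, -63/13)ᵀ = (3, -4)ᵀ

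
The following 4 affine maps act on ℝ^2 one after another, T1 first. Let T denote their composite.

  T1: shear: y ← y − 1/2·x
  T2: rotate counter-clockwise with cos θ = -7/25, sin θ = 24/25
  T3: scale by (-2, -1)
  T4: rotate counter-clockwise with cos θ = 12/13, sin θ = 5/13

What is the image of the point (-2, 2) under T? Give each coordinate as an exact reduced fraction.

T(p) = (1047/325, 1408/325)

T1 shear: y ← y − 1/2·x: (-2, 2) → (-2, 3)
T2 rotate counter-clockwise with cos θ = -7/25, sin θ = 24/25: (-2, 3) → (-58/25, -69/25)
T3 scale by (-2, -1): (-58/25, -69/25) → (116/25, 69/25)
T4 rotate counter-clockwise with cos θ = 12/13, sin θ = 5/13: (116/25, 69/25) → (1047/325, 1408/325)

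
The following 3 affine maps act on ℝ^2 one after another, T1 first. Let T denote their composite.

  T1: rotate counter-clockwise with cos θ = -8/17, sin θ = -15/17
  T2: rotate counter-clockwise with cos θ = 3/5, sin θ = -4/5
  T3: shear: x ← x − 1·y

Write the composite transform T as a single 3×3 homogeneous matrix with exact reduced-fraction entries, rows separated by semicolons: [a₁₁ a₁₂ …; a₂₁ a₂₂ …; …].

T1 = [-8/17 15/17 0; -15/17 -8/17 0; 0 0 1]
T2·T1 = [-84/85 13/85 0; -13/85 -84/85 0; 0 0 1]
T3·…·T1 = [-71/85 97/85 0; -13/85 -84/85 0; 0 0 1]

T = [-71/85 97/85 0; -13/85 -84/85 0; 0 0 1]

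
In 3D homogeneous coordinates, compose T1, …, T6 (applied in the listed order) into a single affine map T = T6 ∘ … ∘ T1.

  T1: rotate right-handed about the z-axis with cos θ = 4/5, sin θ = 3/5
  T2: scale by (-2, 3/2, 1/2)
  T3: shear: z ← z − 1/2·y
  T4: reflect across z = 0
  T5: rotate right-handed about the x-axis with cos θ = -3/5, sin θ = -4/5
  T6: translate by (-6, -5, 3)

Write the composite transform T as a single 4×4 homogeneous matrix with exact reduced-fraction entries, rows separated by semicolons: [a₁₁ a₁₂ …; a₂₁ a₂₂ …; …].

T = [-8/5 6/5 0 -6; -9/50 -6/25 -2/5 -5; -99/100 -33/25 3/10 3; 0 0 0 1]

T1 = [4/5 -3/5 0 0; 3/5 4/5 0 0; 0 0 1 0; 0 0 0 1]
T2·T1 = [-8/5 6/5 0 0; 9/10 6/5 0 0; 0 0 1/2 0; 0 0 0 1]
T3·…·T1 = [-8/5 6/5 0 0; 9/10 6/5 0 0; -9/20 -3/5 1/2 0; 0 0 0 1]
T4·…·T1 = [-8/5 6/5 0 0; 9/10 6/5 0 0; 9/20 3/5 -1/2 0; 0 0 0 1]
T5·…·T1 = [-8/5 6/5 0 0; -9/50 -6/25 -2/5 0; -99/100 -33/25 3/10 0; 0 0 0 1]
T6·…·T1 = [-8/5 6/5 0 -6; -9/50 -6/25 -2/5 -5; -99/100 -33/25 3/10 3; 0 0 0 1]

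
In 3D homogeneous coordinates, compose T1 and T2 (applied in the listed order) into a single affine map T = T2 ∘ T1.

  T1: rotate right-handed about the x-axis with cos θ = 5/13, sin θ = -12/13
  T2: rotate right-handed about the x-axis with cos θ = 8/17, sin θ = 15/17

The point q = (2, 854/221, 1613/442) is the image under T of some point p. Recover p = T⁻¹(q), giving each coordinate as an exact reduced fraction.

p = (2, 7/2, 4)

T1 = [1 0 0 0; 0 5/13 12/13 0; 0 -12/13 5/13 0; 0 0 0 1]
T2·T1 = [1 0 0 0; 0 220/221 21/221 0; 0 -21/221 220/221 0; 0 0 0 1]
det M = 1; M⁻¹ = [1 0 0 0; 0 220/221 -21/221 0; 0 21/221 220/221 0; 0 0 0 1]
M⁻¹ · (2, 854/221, 1613/442)ᵀ = (2, 7/2, 4)ᵀ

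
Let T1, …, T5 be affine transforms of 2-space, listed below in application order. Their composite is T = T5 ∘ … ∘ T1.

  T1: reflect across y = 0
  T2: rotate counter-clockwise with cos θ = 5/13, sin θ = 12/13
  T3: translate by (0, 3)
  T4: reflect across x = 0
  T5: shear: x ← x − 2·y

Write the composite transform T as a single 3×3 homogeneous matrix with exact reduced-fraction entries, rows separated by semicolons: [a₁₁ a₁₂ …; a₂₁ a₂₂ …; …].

T1 = [1 0 0; 0 -1 0; 0 0 1]
T2·T1 = [5/13 12/13 0; 12/13 -5/13 0; 0 0 1]
T3·…·T1 = [5/13 12/13 0; 12/13 -5/13 3; 0 0 1]
T4·…·T1 = [-5/13 -12/13 0; 12/13 -5/13 3; 0 0 1]
T5·…·T1 = [-29/13 -2/13 -6; 12/13 -5/13 3; 0 0 1]

T = [-29/13 -2/13 -6; 12/13 -5/13 3; 0 0 1]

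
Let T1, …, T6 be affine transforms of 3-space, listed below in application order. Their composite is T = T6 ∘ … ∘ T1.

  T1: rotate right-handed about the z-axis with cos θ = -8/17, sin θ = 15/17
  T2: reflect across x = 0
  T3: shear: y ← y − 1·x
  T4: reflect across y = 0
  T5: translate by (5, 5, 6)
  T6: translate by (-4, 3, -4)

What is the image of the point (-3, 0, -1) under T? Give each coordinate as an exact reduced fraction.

T(p) = (-7/17, 157/17, 1)

T1 rotate right-handed about the z-axis with cos θ = -8/17, sin θ = 15/17: (-3, 0, -1) → (24/17, -45/17, -1)
T2 reflect across x = 0: (24/17, -45/17, -1) → (-24/17, -45/17, -1)
T3 shear: y ← y − 1·x: (-24/17, -45/17, -1) → (-24/17, -21/17, -1)
T4 reflect across y = 0: (-24/17, -21/17, -1) → (-24/17, 21/17, -1)
T5 translate by (5, 5, 6): (-24/17, 21/17, -1) → (61/17, 106/17, 5)
T6 translate by (-4, 3, -4): (61/17, 106/17, 5) → (-7/17, 157/17, 1)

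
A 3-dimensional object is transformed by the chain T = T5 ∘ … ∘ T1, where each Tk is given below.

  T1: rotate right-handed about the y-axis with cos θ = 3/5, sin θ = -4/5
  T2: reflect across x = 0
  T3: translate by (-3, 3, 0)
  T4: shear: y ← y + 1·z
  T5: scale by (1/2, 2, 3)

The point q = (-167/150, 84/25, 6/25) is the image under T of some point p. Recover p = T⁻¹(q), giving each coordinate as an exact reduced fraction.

T1 = [3/5 0 -4/5 0; 0 1 0 0; 4/5 0 3/5 0; 0 0 0 1]
T2·T1 = [-3/5 0 4/5 0; 0 1 0 0; 4/5 0 3/5 0; 0 0 0 1]
T3·…·T1 = [-3/5 0 4/5 -3; 0 1 0 3; 4/5 0 3/5 0; 0 0 0 1]
T4·…·T1 = [-3/5 0 4/5 -3; 4/5 1 3/5 3; 4/5 0 3/5 0; 0 0 0 1]
T5·…·T1 = [-3/10 0 2/5 -3/2; 8/5 2 6/5 6; 12/5 0 9/5 0; 0 0 0 1]
det M = -3; M⁻¹ = [-6/5 0 4/15 -9/5; 0 1/2 -1/3 -3; 8/5 0 1/5 12/5; 0 0 0 1]
M⁻¹ · (-167/150, 84/25, 6/25)ᵀ = (-2/5, -7/5, 2/3)ᵀ

p = (-2/5, -7/5, 2/3)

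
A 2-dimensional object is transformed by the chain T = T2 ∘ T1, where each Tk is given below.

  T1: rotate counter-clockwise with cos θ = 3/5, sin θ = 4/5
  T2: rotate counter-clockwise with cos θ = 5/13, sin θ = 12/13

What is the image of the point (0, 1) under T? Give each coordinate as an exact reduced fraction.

T(p) = (-56/65, -33/65)

T1 rotate counter-clockwise with cos θ = 3/5, sin θ = 4/5: (0, 1) → (-4/5, 3/5)
T2 rotate counter-clockwise with cos θ = 5/13, sin θ = 12/13: (-4/5, 3/5) → (-56/65, -33/65)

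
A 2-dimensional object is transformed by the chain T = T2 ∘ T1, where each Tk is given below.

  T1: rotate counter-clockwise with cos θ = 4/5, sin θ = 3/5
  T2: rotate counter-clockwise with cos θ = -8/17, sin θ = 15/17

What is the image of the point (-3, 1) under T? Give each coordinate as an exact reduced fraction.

T1 rotate counter-clockwise with cos θ = 4/5, sin θ = 3/5: (-3, 1) → (-3, -1)
T2 rotate counter-clockwise with cos θ = -8/17, sin θ = 15/17: (-3, -1) → (39/17, -37/17)

T(p) = (39/17, -37/17)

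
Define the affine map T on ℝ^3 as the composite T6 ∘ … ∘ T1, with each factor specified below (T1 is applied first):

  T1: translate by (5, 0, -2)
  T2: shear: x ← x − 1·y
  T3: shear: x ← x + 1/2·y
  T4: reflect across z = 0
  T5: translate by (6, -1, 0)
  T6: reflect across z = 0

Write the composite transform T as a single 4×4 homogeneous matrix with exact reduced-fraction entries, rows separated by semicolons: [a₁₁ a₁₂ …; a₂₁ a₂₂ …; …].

T = [1 -1/2 0 11; 0 1 0 -1; 0 0 1 -2; 0 0 0 1]

T1 = [1 0 0 5; 0 1 0 0; 0 0 1 -2; 0 0 0 1]
T2·T1 = [1 -1 0 5; 0 1 0 0; 0 0 1 -2; 0 0 0 1]
T3·…·T1 = [1 -1/2 0 5; 0 1 0 0; 0 0 1 -2; 0 0 0 1]
T4·…·T1 = [1 -1/2 0 5; 0 1 0 0; 0 0 -1 2; 0 0 0 1]
T5·…·T1 = [1 -1/2 0 11; 0 1 0 -1; 0 0 -1 2; 0 0 0 1]
T6·…·T1 = [1 -1/2 0 11; 0 1 0 -1; 0 0 1 -2; 0 0 0 1]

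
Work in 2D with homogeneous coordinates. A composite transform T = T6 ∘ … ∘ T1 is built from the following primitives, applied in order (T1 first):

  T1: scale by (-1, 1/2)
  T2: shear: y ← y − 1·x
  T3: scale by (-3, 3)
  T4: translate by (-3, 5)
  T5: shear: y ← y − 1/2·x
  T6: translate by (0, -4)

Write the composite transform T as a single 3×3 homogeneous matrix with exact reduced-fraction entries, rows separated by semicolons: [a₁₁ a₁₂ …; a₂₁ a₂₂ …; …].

T = [3 0 -3; 3/2 3/2 5/2; 0 0 1]

T1 = [-1 0 0; 0 1/2 0; 0 0 1]
T2·T1 = [-1 0 0; 1 1/2 0; 0 0 1]
T3·…·T1 = [3 0 0; 3 3/2 0; 0 0 1]
T4·…·T1 = [3 0 -3; 3 3/2 5; 0 0 1]
T5·…·T1 = [3 0 -3; 3/2 3/2 13/2; 0 0 1]
T6·…·T1 = [3 0 -3; 3/2 3/2 5/2; 0 0 1]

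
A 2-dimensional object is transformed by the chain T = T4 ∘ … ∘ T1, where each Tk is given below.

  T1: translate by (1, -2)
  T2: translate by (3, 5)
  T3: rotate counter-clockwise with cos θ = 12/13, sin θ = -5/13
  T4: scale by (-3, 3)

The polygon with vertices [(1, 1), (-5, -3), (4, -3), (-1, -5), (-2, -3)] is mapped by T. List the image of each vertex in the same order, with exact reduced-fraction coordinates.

T1 translate by (1, -2): (1, 1) → (2, -1); (-5, -3) → (-4, -5); (4, -3) → (5, -5); (-1, -5) → (0, -7); (-2, -3) → (-1, -5)
T2 translate by (3, 5): (2, -1) → (5, 4); (-4, -5) → (-1, 0); (5, -5) → (8, 0); (0, -7) → (3, -2); (-1, -5) → (2, 0)
T3 rotate counter-clockwise with cos θ = 12/13, sin θ = -5/13: (5, 4) → (80/13, 23/13); (-1, 0) → (-12/13, 5/13); (8, 0) → (96/13, -40/13); (3, -2) → (2, -3); (2, 0) → (24/13, -10/13)
T4 scale by (-3, 3): (80/13, 23/13) → (-240/13, 69/13); (-12/13, 5/13) → (36/13, 15/13); (96/13, -40/13) → (-288/13, -120/13); (2, -3) → (-6, -9); (24/13, -10/13) → (-72/13, -30/13)

image vertices: (-240/13, 69/13), (36/13, 15/13), (-288/13, -120/13), (-6, -9), (-72/13, -30/13)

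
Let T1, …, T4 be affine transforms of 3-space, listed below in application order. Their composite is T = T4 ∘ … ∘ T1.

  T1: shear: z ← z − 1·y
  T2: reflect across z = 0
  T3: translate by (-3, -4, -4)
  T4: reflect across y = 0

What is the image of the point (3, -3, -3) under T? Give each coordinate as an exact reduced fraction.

T1 shear: z ← z − 1·y: (3, -3, -3) → (3, -3, 0)
T2 reflect across z = 0: (3, -3, 0) → (3, -3, 0)
T3 translate by (-3, -4, -4): (3, -3, 0) → (0, -7, -4)
T4 reflect across y = 0: (0, -7, -4) → (0, 7, -4)

T(p) = (0, 7, -4)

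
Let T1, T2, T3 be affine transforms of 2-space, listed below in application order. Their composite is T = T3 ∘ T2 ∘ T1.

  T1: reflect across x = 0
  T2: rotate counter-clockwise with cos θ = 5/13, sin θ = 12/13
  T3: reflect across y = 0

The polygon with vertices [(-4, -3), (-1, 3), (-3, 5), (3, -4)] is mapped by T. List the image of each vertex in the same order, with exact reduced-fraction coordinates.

T1 reflect across x = 0: (-4, -3) → (4, -3); (-1, 3) → (1, 3); (-3, 5) → (3, 5); (3, -4) → (-3, -4)
T2 rotate counter-clockwise with cos θ = 5/13, sin θ = 12/13: (4, -3) → (56/13, 33/13); (1, 3) → (-31/13, 27/13); (3, 5) → (-45/13, 61/13); (-3, -4) → (33/13, -56/13)
T3 reflect across y = 0: (56/13, 33/13) → (56/13, -33/13); (-31/13, 27/13) → (-31/13, -27/13); (-45/13, 61/13) → (-45/13, -61/13); (33/13, -56/13) → (33/13, 56/13)

image vertices: (56/13, -33/13), (-31/13, -27/13), (-45/13, -61/13), (33/13, 56/13)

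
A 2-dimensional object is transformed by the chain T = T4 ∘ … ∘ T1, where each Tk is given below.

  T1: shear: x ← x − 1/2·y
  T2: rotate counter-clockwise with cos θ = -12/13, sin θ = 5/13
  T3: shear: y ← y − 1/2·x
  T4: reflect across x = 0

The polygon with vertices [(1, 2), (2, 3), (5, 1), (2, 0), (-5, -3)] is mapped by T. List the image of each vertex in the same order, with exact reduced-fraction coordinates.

image vertices: (10/13, -19/13), (21/13, -23/13), (59/13, 40/13), (24/13, 22/13), (-57/13, -10/13)

T1 shear: x ← x − 1/2·y: (1, 2) → (0, 2); (2, 3) → (1/2, 3); (5, 1) → (9/2, 1); (2, 0) → (2, 0); (-5, -3) → (-7/2, -3)
T2 rotate counter-clockwise with cos θ = -12/13, sin θ = 5/13: (0, 2) → (-10/13, -24/13); (1/2, 3) → (-21/13, -67/26); (9/2, 1) → (-59/13, 21/26); (2, 0) → (-24/13, 10/13); (-7/2, -3) → (57/13, 37/26)
T3 shear: y ← y − 1/2·x: (-10/13, -24/13) → (-10/13, -19/13); (-21/13, -67/26) → (-21/13, -23/13); (-59/13, 21/26) → (-59/13, 40/13); (-24/13, 10/13) → (-24/13, 22/13); (57/13, 37/26) → (57/13, -10/13)
T4 reflect across x = 0: (-10/13, -19/13) → (10/13, -19/13); (-21/13, -23/13) → (21/13, -23/13); (-59/13, 40/13) → (59/13, 40/13); (-24/13, 22/13) → (24/13, 22/13); (57/13, -10/13) → (-57/13, -10/13)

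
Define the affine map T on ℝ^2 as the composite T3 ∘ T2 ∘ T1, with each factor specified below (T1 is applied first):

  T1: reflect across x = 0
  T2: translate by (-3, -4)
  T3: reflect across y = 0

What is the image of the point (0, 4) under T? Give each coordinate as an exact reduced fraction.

T(p) = (-3, 0)

T1 reflect across x = 0: (0, 4) → (0, 4)
T2 translate by (-3, -4): (0, 4) → (-3, 0)
T3 reflect across y = 0: (-3, 0) → (-3, 0)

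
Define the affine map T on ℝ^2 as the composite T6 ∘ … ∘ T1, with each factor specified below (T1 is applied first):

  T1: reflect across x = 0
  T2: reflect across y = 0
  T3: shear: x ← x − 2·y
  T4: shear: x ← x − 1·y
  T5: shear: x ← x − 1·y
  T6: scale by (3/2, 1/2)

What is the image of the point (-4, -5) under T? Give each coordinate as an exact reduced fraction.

T1 reflect across x = 0: (-4, -5) → (4, -5)
T2 reflect across y = 0: (4, -5) → (4, 5)
T3 shear: x ← x − 2·y: (4, 5) → (-6, 5)
T4 shear: x ← x − 1·y: (-6, 5) → (-11, 5)
T5 shear: x ← x − 1·y: (-11, 5) → (-16, 5)
T6 scale by (3/2, 1/2): (-16, 5) → (-24, 5/2)

T(p) = (-24, 5/2)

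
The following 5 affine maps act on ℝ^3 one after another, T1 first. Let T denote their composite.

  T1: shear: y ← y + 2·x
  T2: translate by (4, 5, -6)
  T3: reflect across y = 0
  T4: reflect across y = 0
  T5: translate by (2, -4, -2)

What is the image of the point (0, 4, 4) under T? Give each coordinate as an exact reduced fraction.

T1 shear: y ← y + 2·x: (0, 4, 4) → (0, 4, 4)
T2 translate by (4, 5, -6): (0, 4, 4) → (4, 9, -2)
T3 reflect across y = 0: (4, 9, -2) → (4, -9, -2)
T4 reflect across y = 0: (4, -9, -2) → (4, 9, -2)
T5 translate by (2, -4, -2): (4, 9, -2) → (6, 5, -4)

T(p) = (6, 5, -4)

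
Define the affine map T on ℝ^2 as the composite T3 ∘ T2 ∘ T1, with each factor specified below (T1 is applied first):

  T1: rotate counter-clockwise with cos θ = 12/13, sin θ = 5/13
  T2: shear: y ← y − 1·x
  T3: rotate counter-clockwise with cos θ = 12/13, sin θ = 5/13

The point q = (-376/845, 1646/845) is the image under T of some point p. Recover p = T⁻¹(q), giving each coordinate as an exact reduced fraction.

T1 = [12/13 -5/13 0; 5/13 12/13 0; 0 0 1]
T2·T1 = [12/13 -5/13 0; -7/13 17/13 0; 0 0 1]
T3·…·T1 = [179/169 -145/169 0; -24/169 179/169 0; 0 0 1]
det M = 1; M⁻¹ = [179/169 145/169 0; 24/169 179/169 0; 0 0 1]
M⁻¹ · (-376/845, 1646/845)ᵀ = (6/5, 2)ᵀ

p = (6/5, 2)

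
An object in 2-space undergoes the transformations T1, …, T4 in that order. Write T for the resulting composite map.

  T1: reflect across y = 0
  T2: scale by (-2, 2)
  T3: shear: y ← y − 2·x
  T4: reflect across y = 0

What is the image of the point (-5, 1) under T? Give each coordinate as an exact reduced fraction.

T(p) = (10, 22)

T1 reflect across y = 0: (-5, 1) → (-5, -1)
T2 scale by (-2, 2): (-5, -1) → (10, -2)
T3 shear: y ← y − 2·x: (10, -2) → (10, -22)
T4 reflect across y = 0: (10, -22) → (10, 22)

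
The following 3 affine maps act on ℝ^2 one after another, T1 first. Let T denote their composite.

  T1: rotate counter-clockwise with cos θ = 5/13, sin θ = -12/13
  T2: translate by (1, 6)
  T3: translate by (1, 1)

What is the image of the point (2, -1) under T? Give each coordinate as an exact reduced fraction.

T1 rotate counter-clockwise with cos θ = 5/13, sin θ = -12/13: (2, -1) → (-2/13, -29/13)
T2 translate by (1, 6): (-2/13, -29/13) → (11/13, 49/13)
T3 translate by (1, 1): (11/13, 49/13) → (24/13, 62/13)

T(p) = (24/13, 62/13)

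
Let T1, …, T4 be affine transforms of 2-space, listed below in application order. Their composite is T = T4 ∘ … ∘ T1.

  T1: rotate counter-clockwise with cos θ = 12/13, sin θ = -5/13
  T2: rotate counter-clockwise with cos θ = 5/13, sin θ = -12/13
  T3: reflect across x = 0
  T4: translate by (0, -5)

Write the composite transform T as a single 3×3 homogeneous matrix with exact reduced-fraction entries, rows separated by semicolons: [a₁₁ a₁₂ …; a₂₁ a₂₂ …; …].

T = [0 -1 0; -1 0 -5; 0 0 1]

T1 = [12/13 5/13 0; -5/13 12/13 0; 0 0 1]
T2·T1 = [0 1 0; -1 0 0; 0 0 1]
T3·…·T1 = [0 -1 0; -1 0 0; 0 0 1]
T4·…·T1 = [0 -1 0; -1 0 -5; 0 0 1]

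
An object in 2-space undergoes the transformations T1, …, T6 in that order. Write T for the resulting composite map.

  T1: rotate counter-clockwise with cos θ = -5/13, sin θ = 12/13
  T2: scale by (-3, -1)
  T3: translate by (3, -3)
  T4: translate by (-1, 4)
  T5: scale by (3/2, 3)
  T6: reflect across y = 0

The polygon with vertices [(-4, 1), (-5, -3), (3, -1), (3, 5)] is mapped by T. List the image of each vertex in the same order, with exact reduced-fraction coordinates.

T1 rotate counter-clockwise with cos θ = -5/13, sin θ = 12/13: (-4, 1) → (8/13, -53/13); (-5, -3) → (61/13, -45/13); (3, -1) → (-3/13, 41/13); (3, 5) → (-75/13, 11/13)
T2 scale by (-3, -1): (8/13, -53/13) → (-24/13, 53/13); (61/13, -45/13) → (-183/13, 45/13); (-3/13, 41/13) → (9/13, -41/13); (-75/13, 11/13) → (225/13, -11/13)
T3 translate by (3, -3): (-24/13, 53/13) → (15/13, 14/13); (-183/13, 45/13) → (-144/13, 6/13); (9/13, -41/13) → (48/13, -80/13); (225/13, -11/13) → (264/13, -50/13)
T4 translate by (-1, 4): (15/13, 14/13) → (2/13, 66/13); (-144/13, 6/13) → (-157/13, 58/13); (48/13, -80/13) → (35/13, -28/13); (264/13, -50/13) → (251/13, 2/13)
T5 scale by (3/2, 3): (2/13, 66/13) → (3/13, 198/13); (-157/13, 58/13) → (-471/26, 174/13); (35/13, -28/13) → (105/26, -84/13); (251/13, 2/13) → (753/26, 6/13)
T6 reflect across y = 0: (3/13, 198/13) → (3/13, -198/13); (-471/26, 174/13) → (-471/26, -174/13); (105/26, -84/13) → (105/26, 84/13); (753/26, 6/13) → (753/26, -6/13)

image vertices: (3/13, -198/13), (-471/26, -174/13), (105/26, 84/13), (753/26, -6/13)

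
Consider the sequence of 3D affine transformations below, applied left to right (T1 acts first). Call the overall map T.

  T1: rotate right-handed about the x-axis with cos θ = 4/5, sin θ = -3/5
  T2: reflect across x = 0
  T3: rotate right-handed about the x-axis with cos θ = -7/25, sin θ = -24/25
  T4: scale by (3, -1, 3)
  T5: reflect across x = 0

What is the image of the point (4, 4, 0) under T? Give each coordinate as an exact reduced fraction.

T(p) = (12, 16/5, -36/5)

T1 rotate right-handed about the x-axis with cos θ = 4/5, sin θ = -3/5: (4, 4, 0) → (4, 16/5, -12/5)
T2 reflect across x = 0: (4, 16/5, -12/5) → (-4, 16/5, -12/5)
T3 rotate right-handed about the x-axis with cos θ = -7/25, sin θ = -24/25: (-4, 16/5, -12/5) → (-4, -16/5, -12/5)
T4 scale by (3, -1, 3): (-4, -16/5, -12/5) → (-12, 16/5, -36/5)
T5 reflect across x = 0: (-12, 16/5, -36/5) → (12, 16/5, -36/5)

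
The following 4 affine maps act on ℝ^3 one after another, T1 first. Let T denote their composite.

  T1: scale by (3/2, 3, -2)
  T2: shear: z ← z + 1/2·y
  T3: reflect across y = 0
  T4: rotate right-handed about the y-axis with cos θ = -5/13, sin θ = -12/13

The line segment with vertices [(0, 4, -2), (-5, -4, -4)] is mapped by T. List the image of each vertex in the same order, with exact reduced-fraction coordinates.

image vertices: (-120/13, -12, -50/13), (27/26, 12, -100/13)

T1 scale by (3/2, 3, -2): (0, 4, -2) → (0, 12, 4); (-5, -4, -4) → (-15/2, -12, 8)
T2 shear: z ← z + 1/2·y: (0, 12, 4) → (0, 12, 10); (-15/2, -12, 8) → (-15/2, -12, 2)
T3 reflect across y = 0: (0, 12, 10) → (0, -12, 10); (-15/2, -12, 2) → (-15/2, 12, 2)
T4 rotate right-handed about the y-axis with cos θ = -5/13, sin θ = -12/13: (0, -12, 10) → (-120/13, -12, -50/13); (-15/2, 12, 2) → (27/26, 12, -100/13)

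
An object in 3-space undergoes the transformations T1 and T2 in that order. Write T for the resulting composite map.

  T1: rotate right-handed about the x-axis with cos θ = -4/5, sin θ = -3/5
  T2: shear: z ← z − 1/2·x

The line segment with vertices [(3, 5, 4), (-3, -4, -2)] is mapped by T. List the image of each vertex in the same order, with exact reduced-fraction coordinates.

image vertices: (3, -8/5, -77/10), (-3, 2, 11/2)

T1 rotate right-handed about the x-axis with cos θ = -4/5, sin θ = -3/5: (3, 5, 4) → (3, -8/5, -31/5); (-3, -4, -2) → (-3, 2, 4)
T2 shear: z ← z − 1/2·x: (3, -8/5, -31/5) → (3, -8/5, -77/10); (-3, 2, 4) → (-3, 2, 11/2)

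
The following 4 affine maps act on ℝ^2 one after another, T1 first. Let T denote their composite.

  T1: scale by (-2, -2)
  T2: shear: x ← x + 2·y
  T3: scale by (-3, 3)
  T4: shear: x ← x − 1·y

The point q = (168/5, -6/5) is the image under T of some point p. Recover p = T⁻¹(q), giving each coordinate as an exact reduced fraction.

p = (5, 1/5)

T1 = [-2 0 0; 0 -2 0; 0 0 1]
T2·T1 = [-2 -4 0; 0 -2 0; 0 0 1]
T3·…·T1 = [6 12 0; 0 -6 0; 0 0 1]
T4·…·T1 = [6 18 0; 0 -6 0; 0 0 1]
det M = -36; M⁻¹ = [1/6 1/2 0; 0 -1/6 0; 0 0 1]
M⁻¹ · (168/5, -6/5)ᵀ = (5, 1/5)ᵀ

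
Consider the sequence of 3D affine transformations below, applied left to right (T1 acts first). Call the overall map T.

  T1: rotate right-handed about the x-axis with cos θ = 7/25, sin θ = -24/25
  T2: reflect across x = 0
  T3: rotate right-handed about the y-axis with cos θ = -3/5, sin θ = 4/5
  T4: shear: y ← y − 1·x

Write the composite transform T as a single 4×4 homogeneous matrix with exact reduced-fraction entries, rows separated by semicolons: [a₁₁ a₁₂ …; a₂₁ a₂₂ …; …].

T = [3/5 -96/125 28/125 0; -3/5 131/125 92/125 0; 4/5 72/125 -21/125 0; 0 0 0 1]

T1 = [1 0 0 0; 0 7/25 24/25 0; 0 -24/25 7/25 0; 0 0 0 1]
T2·T1 = [-1 0 0 0; 0 7/25 24/25 0; 0 -24/25 7/25 0; 0 0 0 1]
T3·…·T1 = [3/5 -96/125 28/125 0; 0 7/25 24/25 0; 4/5 72/125 -21/125 0; 0 0 0 1]
T4·…·T1 = [3/5 -96/125 28/125 0; -3/5 131/125 92/125 0; 4/5 72/125 -21/125 0; 0 0 0 1]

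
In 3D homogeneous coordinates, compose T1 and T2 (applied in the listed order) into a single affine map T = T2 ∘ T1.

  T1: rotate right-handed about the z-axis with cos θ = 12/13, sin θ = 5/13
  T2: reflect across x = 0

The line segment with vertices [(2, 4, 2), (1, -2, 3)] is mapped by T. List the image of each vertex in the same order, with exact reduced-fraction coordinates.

T1 rotate right-handed about the z-axis with cos θ = 12/13, sin θ = 5/13: (2, 4, 2) → (4/13, 58/13, 2); (1, -2, 3) → (22/13, -19/13, 3)
T2 reflect across x = 0: (4/13, 58/13, 2) → (-4/13, 58/13, 2); (22/13, -19/13, 3) → (-22/13, -19/13, 3)

image vertices: (-4/13, 58/13, 2), (-22/13, -19/13, 3)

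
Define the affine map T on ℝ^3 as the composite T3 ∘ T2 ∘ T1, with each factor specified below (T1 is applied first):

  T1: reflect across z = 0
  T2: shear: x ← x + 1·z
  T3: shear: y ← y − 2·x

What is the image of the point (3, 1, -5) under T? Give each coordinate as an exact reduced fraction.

T1 reflect across z = 0: (3, 1, -5) → (3, 1, 5)
T2 shear: x ← x + 1·z: (3, 1, 5) → (8, 1, 5)
T3 shear: y ← y − 2·x: (8, 1, 5) → (8, -15, 5)

T(p) = (8, -15, 5)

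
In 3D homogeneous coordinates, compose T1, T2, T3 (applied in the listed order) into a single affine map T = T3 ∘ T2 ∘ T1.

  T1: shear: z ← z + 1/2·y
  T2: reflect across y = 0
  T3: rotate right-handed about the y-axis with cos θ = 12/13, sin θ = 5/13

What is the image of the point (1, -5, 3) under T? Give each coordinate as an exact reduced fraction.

T1 shear: z ← z + 1/2·y: (1, -5, 3) → (1, -5, 1/2)
T2 reflect across y = 0: (1, -5, 1/2) → (1, 5, 1/2)
T3 rotate right-handed about the y-axis with cos θ = 12/13, sin θ = 5/13: (1, 5, 1/2) → (29/26, 5, 1/13)

T(p) = (29/26, 5, 1/13)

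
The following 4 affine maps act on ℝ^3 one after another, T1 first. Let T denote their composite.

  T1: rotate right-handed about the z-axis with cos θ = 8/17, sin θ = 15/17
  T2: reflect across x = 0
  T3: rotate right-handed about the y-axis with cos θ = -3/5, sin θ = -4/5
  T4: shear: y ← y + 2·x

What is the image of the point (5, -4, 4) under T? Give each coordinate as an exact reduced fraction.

T1 rotate right-handed about the z-axis with cos θ = 8/17, sin θ = 15/17: (5, -4, 4) → (100/17, 43/17, 4)
T2 reflect across x = 0: (100/17, 43/17, 4) → (-100/17, 43/17, 4)
T3 rotate right-handed about the y-axis with cos θ = -3/5, sin θ = -4/5: (-100/17, 43/17, 4) → (28/85, 43/17, -604/85)
T4 shear: y ← y + 2·x: (28/85, 43/17, -604/85) → (28/85, 271/85, -604/85)

T(p) = (28/85, 271/85, -604/85)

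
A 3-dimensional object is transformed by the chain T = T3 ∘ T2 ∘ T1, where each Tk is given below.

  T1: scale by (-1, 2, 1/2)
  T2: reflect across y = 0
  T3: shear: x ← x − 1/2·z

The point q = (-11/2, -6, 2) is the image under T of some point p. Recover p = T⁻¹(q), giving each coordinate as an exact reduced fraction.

p = (9/2, 3, 4)

T1 = [-1 0 0 0; 0 2 0 0; 0 0 1/2 0; 0 0 0 1]
T2·T1 = [-1 0 0 0; 0 -2 0 0; 0 0 1/2 0; 0 0 0 1]
T3·…·T1 = [-1 0 -1/4 0; 0 -2 0 0; 0 0 1/2 0; 0 0 0 1]
det M = 1; M⁻¹ = [-1 0 -1/2 0; 0 -1/2 0 0; 0 0 2 0; 0 0 0 1]
M⁻¹ · (-11/2, -6, 2)ᵀ = (9/2, 3, 4)ᵀ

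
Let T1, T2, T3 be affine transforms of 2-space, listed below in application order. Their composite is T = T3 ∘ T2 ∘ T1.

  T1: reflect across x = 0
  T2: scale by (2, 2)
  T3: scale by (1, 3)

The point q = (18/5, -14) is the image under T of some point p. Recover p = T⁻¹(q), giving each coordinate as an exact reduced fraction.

p = (-9/5, -7/3)

T1 = [-1 0 0; 0 1 0; 0 0 1]
T2·T1 = [-2 0 0; 0 2 0; 0 0 1]
T3·…·T1 = [-2 0 0; 0 6 0; 0 0 1]
det M = -12; M⁻¹ = [-1/2 0 0; 0 1/6 0; 0 0 1]
M⁻¹ · (18/5, -14)ᵀ = (-9/5, -7/3)ᵀ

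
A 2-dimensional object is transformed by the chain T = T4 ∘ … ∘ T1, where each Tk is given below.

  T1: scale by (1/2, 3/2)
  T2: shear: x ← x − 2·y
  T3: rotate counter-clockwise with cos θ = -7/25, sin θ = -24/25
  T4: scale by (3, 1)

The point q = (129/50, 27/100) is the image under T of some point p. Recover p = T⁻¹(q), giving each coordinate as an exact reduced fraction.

T1 = [1/2 0 0; 0 3/2 0; 0 0 1]
T2·T1 = [1/2 -3 0; 0 3/2 0; 0 0 1]
T3·…·T1 = [-7/50 57/25 0; -12/25 123/50 0; 0 0 1]
T4·…·T1 = [-21/50 171/25 0; -12/25 123/50 0; 0 0 1]
det M = 9/4; M⁻¹ = [82/75 -76/25 0; 16/75 -14/75 0; 0 0 1]
M⁻¹ · (129/50, 27/100)ᵀ = (2, 1/2)ᵀ

p = (2, 1/2)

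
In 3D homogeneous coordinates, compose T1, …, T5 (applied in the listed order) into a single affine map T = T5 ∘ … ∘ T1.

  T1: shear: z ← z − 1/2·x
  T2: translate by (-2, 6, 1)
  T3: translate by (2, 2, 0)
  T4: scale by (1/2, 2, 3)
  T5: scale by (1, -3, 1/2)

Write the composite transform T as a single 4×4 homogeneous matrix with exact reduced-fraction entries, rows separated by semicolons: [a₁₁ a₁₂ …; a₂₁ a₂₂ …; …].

T1 = [1 0 0 0; 0 1 0 0; -1/2 0 1 0; 0 0 0 1]
T2·T1 = [1 0 0 -2; 0 1 0 6; -1/2 0 1 1; 0 0 0 1]
T3·…·T1 = [1 0 0 0; 0 1 0 8; -1/2 0 1 1; 0 0 0 1]
T4·…·T1 = [1/2 0 0 0; 0 2 0 16; -3/2 0 3 3; 0 0 0 1]
T5·…·T1 = [1/2 0 0 0; 0 -6 0 -48; -3/4 0 3/2 3/2; 0 0 0 1]

T = [1/2 0 0 0; 0 -6 0 -48; -3/4 0 3/2 3/2; 0 0 0 1]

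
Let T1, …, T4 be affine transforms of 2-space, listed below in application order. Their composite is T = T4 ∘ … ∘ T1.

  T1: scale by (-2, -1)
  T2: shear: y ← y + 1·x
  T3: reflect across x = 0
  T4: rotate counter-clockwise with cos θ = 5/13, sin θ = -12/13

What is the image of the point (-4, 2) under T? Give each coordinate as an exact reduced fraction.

T1 scale by (-2, -1): (-4, 2) → (8, -2)
T2 shear: y ← y + 1·x: (8, -2) → (8, 6)
T3 reflect across x = 0: (8, 6) → (-8, 6)
T4 rotate counter-clockwise with cos θ = 5/13, sin θ = -12/13: (-8, 6) → (32/13, 126/13)

T(p) = (32/13, 126/13)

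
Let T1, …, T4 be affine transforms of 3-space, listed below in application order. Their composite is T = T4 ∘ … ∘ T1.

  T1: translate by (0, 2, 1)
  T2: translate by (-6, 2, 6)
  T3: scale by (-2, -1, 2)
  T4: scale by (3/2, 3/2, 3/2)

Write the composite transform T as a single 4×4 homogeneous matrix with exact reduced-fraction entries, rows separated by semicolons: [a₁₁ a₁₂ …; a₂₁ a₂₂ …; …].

T = [-3 0 0 18; 0 -3/2 0 -6; 0 0 3 21; 0 0 0 1]

T1 = [1 0 0 0; 0 1 0 2; 0 0 1 1; 0 0 0 1]
T2·T1 = [1 0 0 -6; 0 1 0 4; 0 0 1 7; 0 0 0 1]
T3·…·T1 = [-2 0 0 12; 0 -1 0 -4; 0 0 2 14; 0 0 0 1]
T4·…·T1 = [-3 0 0 18; 0 -3/2 0 -6; 0 0 3 21; 0 0 0 1]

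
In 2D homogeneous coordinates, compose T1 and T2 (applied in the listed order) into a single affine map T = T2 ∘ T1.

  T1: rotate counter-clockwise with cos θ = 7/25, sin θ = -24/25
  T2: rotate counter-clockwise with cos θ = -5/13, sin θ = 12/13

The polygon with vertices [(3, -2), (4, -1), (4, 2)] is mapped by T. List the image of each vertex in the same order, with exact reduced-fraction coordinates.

image vertices: (1167/325, 106/325), (1216/325, 563/325), (604/325, 1322/325)

T1 rotate counter-clockwise with cos θ = 7/25, sin θ = -24/25: (3, -2) → (-27/25, -86/25); (4, -1) → (4/25, -103/25); (4, 2) → (76/25, -82/25)
T2 rotate counter-clockwise with cos θ = -5/13, sin θ = 12/13: (-27/25, -86/25) → (1167/325, 106/325); (4/25, -103/25) → (1216/325, 563/325); (76/25, -82/25) → (604/325, 1322/325)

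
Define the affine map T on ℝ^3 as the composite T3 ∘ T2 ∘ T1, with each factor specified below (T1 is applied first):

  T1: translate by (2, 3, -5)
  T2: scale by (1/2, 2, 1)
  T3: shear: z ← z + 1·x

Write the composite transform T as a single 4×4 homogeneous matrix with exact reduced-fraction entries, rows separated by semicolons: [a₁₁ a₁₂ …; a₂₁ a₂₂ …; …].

T = [1/2 0 0 1; 0 2 0 6; 1/2 0 1 -4; 0 0 0 1]

T1 = [1 0 0 2; 0 1 0 3; 0 0 1 -5; 0 0 0 1]
T2·T1 = [1/2 0 0 1; 0 2 0 6; 0 0 1 -5; 0 0 0 1]
T3·…·T1 = [1/2 0 0 1; 0 2 0 6; 1/2 0 1 -4; 0 0 0 1]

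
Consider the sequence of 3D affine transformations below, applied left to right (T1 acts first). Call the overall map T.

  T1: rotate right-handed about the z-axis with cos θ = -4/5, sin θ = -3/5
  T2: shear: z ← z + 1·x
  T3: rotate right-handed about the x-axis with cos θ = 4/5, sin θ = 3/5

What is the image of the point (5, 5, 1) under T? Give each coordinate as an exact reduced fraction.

T1 rotate right-handed about the z-axis with cos θ = -4/5, sin θ = -3/5: (5, 5, 1) → (-1, -7, 1)
T2 shear: z ← z + 1·x: (-1, -7, 1) → (-1, -7, 0)
T3 rotate right-handed about the x-axis with cos θ = 4/5, sin θ = 3/5: (-1, -7, 0) → (-1, -28/5, -21/5)

T(p) = (-1, -28/5, -21/5)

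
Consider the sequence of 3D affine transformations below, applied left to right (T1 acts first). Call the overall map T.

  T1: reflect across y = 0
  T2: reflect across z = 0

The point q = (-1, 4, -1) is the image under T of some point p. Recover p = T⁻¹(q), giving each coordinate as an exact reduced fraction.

p = (-1, -4, 1)

T1 = [1 0 0 0; 0 -1 0 0; 0 0 1 0; 0 0 0 1]
T2·T1 = [1 0 0 0; 0 -1 0 0; 0 0 -1 0; 0 0 0 1]
det M = 1; M⁻¹ = [1 0 0 0; 0 -1 0 0; 0 0 -1 0; 0 0 0 1]
M⁻¹ · (-1, 4, -1)ᵀ = (-1, -4, 1)ᵀ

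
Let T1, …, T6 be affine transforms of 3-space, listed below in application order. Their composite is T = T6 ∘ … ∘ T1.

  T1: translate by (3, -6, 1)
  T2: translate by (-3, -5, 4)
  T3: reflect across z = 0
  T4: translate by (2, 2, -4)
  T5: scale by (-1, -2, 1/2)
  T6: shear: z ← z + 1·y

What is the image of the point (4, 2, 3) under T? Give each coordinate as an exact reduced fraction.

T1 translate by (3, -6, 1): (4, 2, 3) → (7, -4, 4)
T2 translate by (-3, -5, 4): (7, -4, 4) → (4, -9, 8)
T3 reflect across z = 0: (4, -9, 8) → (4, -9, -8)
T4 translate by (2, 2, -4): (4, -9, -8) → (6, -7, -12)
T5 scale by (-1, -2, 1/2): (6, -7, -12) → (-6, 14, -6)
T6 shear: z ← z + 1·y: (-6, 14, -6) → (-6, 14, 8)

T(p) = (-6, 14, 8)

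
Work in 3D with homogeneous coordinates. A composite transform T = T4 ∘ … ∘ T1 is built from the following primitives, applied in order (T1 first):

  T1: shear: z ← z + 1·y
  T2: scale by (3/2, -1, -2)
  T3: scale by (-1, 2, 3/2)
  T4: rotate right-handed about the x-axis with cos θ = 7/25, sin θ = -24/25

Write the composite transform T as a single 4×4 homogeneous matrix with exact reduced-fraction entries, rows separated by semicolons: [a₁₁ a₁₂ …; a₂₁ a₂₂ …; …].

T = [-3/2 0 0 0; 0 -86/25 -72/25 0; 0 27/25 -21/25 0; 0 0 0 1]

T1 = [1 0 0 0; 0 1 0 0; 0 1 1 0; 0 0 0 1]
T2·T1 = [3/2 0 0 0; 0 -1 0 0; 0 -2 -2 0; 0 0 0 1]
T3·…·T1 = [-3/2 0 0 0; 0 -2 0 0; 0 -3 -3 0; 0 0 0 1]
T4·…·T1 = [-3/2 0 0 0; 0 -86/25 -72/25 0; 0 27/25 -21/25 0; 0 0 0 1]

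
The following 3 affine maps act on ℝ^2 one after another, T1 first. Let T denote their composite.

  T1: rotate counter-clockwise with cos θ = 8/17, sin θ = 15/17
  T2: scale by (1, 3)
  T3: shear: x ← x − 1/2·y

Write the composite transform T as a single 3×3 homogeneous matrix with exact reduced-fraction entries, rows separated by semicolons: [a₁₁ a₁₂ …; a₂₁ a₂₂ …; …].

T1 = [8/17 -15/17 0; 15/17 8/17 0; 0 0 1]
T2·T1 = [8/17 -15/17 0; 45/17 24/17 0; 0 0 1]
T3·…·T1 = [-29/34 -27/17 0; 45/17 24/17 0; 0 0 1]

T = [-29/34 -27/17 0; 45/17 24/17 0; 0 0 1]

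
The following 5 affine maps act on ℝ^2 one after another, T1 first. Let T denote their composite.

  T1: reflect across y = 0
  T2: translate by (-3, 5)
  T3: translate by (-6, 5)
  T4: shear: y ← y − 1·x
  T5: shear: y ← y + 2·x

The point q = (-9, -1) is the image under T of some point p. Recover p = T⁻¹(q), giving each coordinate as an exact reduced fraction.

p = (0, 2)

T1 = [1 0 0; 0 -1 0; 0 0 1]
T2·T1 = [1 0 -3; 0 -1 5; 0 0 1]
T3·…·T1 = [1 0 -9; 0 -1 10; 0 0 1]
T4·…·T1 = [1 0 -9; -1 -1 19; 0 0 1]
T5·…·T1 = [1 0 -9; 1 -1 1; 0 0 1]
det M = -1; M⁻¹ = [1 0 9; 1 -1 10; 0 0 1]
M⁻¹ · (-9, -1)ᵀ = (0, 2)ᵀ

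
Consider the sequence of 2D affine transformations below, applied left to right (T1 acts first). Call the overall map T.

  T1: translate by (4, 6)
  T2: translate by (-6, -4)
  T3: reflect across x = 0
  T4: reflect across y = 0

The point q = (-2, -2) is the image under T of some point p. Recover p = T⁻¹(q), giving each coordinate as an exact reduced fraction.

T1 = [1 0 4; 0 1 6; 0 0 1]
T2·T1 = [1 0 -2; 0 1 2; 0 0 1]
T3·…·T1 = [-1 0 2; 0 1 2; 0 0 1]
T4·…·T1 = [-1 0 2; 0 -1 -2; 0 0 1]
det M = 1; M⁻¹ = [-1 0 2; 0 -1 -2; 0 0 1]
M⁻¹ · (-2, -2)ᵀ = (4, 0)ᵀ

p = (4, 0)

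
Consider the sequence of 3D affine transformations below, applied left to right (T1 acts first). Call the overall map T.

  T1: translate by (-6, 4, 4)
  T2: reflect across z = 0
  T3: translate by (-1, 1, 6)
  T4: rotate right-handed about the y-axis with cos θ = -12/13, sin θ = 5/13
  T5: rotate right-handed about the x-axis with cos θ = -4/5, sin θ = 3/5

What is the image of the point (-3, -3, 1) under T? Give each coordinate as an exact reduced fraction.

T1 translate by (-6, 4, 4): (-3, -3, 1) → (-9, 1, 5)
T2 reflect across z = 0: (-9, 1, 5) → (-9, 1, -5)
T3 translate by (-1, 1, 6): (-9, 1, -5) → (-10, 2, 1)
T4 rotate right-handed about the y-axis with cos θ = -12/13, sin θ = 5/13: (-10, 2, 1) → (125/13, 2, 38/13)
T5 rotate right-handed about the x-axis with cos θ = -4/5, sin θ = 3/5: (125/13, 2, 38/13) → (125/13, -218/65, -74/65)

T(p) = (125/13, -218/65, -74/65)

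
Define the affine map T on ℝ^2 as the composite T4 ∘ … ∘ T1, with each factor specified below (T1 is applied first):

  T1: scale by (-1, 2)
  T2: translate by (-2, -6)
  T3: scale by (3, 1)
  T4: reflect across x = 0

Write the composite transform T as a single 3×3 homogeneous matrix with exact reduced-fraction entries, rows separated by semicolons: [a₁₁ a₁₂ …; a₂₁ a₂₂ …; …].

T1 = [-1 0 0; 0 2 0; 0 0 1]
T2·T1 = [-1 0 -2; 0 2 -6; 0 0 1]
T3·…·T1 = [-3 0 -6; 0 2 -6; 0 0 1]
T4·…·T1 = [3 0 6; 0 2 -6; 0 0 1]

T = [3 0 6; 0 2 -6; 0 0 1]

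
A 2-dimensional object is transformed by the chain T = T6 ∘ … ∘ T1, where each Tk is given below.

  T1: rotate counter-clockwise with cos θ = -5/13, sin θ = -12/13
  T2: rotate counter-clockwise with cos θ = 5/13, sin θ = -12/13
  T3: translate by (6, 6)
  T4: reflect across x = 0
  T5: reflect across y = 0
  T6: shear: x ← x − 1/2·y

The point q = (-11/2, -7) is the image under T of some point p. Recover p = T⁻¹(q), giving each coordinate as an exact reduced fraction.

T1 = [-5/13 12/13 0; -12/13 -5/13 0; 0 0 1]
T2·T1 = [-1 0 0; 0 -1 0; 0 0 1]
T3·…·T1 = [-1 0 6; 0 -1 6; 0 0 1]
T4·…·T1 = [1 0 -6; 0 -1 6; 0 0 1]
T5·…·T1 = [1 0 -6; 0 1 -6; 0 0 1]
T6·…·T1 = [1 -1/2 -3; 0 1 -6; 0 0 1]
det M = 1; M⁻¹ = [1 1/2 6; 0 1 6; 0 0 1]
M⁻¹ · (-11/2, -7)ᵀ = (-3, -1)ᵀ

p = (-3, -1)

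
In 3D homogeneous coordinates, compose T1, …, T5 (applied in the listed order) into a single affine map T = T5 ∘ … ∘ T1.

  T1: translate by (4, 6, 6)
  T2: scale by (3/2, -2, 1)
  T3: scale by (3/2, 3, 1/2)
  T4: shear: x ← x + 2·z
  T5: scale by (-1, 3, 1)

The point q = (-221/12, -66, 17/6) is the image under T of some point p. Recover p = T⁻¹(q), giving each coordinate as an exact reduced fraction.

p = (5/3, -7/3, -1/3)

T1 = [1 0 0 4; 0 1 0 6; 0 0 1 6; 0 0 0 1]
T2·T1 = [3/2 0 0 6; 0 -2 0 -12; 0 0 1 6; 0 0 0 1]
T3·…·T1 = [9/4 0 0 9; 0 -6 0 -36; 0 0 1/2 3; 0 0 0 1]
T4·…·T1 = [9/4 0 1 15; 0 -6 0 -36; 0 0 1/2 3; 0 0 0 1]
T5·…·T1 = [-9/4 0 -1 -15; 0 -18 0 -108; 0 0 1/2 3; 0 0 0 1]
det M = 81/4; M⁻¹ = [-4/9 0 -8/9 -4; 0 -1/18 0 -6; 0 0 2 -6; 0 0 0 1]
M⁻¹ · (-221/12, -66, 17/6)ᵀ = (5/3, -7/3, -1/3)ᵀ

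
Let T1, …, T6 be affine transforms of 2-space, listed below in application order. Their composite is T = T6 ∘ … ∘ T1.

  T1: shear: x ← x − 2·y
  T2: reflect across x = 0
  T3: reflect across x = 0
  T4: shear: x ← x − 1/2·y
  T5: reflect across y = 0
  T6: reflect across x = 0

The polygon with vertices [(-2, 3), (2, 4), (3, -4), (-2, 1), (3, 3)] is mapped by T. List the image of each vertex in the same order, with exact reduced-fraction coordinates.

image vertices: (19/2, -3), (8, -4), (-13, 4), (9/2, -1), (9/2, -3)

T1 shear: x ← x − 2·y: (-2, 3) → (-8, 3); (2, 4) → (-6, 4); (3, -4) → (11, -4); (-2, 1) → (-4, 1); (3, 3) → (-3, 3)
T2 reflect across x = 0: (-8, 3) → (8, 3); (-6, 4) → (6, 4); (11, -4) → (-11, -4); (-4, 1) → (4, 1); (-3, 3) → (3, 3)
T3 reflect across x = 0: (8, 3) → (-8, 3); (6, 4) → (-6, 4); (-11, -4) → (11, -4); (4, 1) → (-4, 1); (3, 3) → (-3, 3)
T4 shear: x ← x − 1/2·y: (-8, 3) → (-19/2, 3); (-6, 4) → (-8, 4); (11, -4) → (13, -4); (-4, 1) → (-9/2, 1); (-3, 3) → (-9/2, 3)
T5 reflect across y = 0: (-19/2, 3) → (-19/2, -3); (-8, 4) → (-8, -4); (13, -4) → (13, 4); (-9/2, 1) → (-9/2, -1); (-9/2, 3) → (-9/2, -3)
T6 reflect across x = 0: (-19/2, -3) → (19/2, -3); (-8, -4) → (8, -4); (13, 4) → (-13, 4); (-9/2, -1) → (9/2, -1); (-9/2, -3) → (9/2, -3)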